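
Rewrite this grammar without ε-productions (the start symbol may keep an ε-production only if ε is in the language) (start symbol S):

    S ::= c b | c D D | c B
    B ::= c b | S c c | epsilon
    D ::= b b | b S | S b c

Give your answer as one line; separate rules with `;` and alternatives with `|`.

S ::= c b | c D D | c B | c; B ::= c b | S c c; D ::= b b | b S | S b c

Nullable set = {B}.
ε ∉ L(G), so no ε-production is kept.
Expand every rule over subsets of its nullable positions: S → c B gives c B | c.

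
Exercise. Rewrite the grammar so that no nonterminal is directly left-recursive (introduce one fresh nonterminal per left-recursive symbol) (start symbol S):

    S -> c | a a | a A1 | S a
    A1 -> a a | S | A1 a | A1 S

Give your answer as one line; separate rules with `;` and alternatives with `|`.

S -> c S' | a a S' | a A1 S'; A1 -> a a A1' | S A1'; S' -> a S' | eps; A1' -> a A1' | S A1' | eps

S, A1 are directly left-recursive.
For S: α = {a}, β = {c, a a, a A1}. Rewrite as S → β S' and S' → α S' | ε.
For A1: α = {a, S}, β = {a a, S}. Rewrite as A1 → β A1' and A1' → α A1' | ε.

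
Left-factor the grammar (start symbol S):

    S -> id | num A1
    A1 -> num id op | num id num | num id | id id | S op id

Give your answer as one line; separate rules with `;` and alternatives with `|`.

A1 has alternatives sharing prefix 'num id': factor to A1 → num id A1' with A1' → op | num | ε.

S -> id | num A1; A1 -> id id | S op id | num id A1'; A1' -> op | num | ε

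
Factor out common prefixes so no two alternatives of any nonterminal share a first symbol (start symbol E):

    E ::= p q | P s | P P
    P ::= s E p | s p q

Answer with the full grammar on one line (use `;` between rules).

E has alternatives sharing prefix 'P': factor to E → P E' with E' → s | P.
P has alternatives sharing prefix 's': factor to P → s P' with P' → E p | p q.

E ::= p q | P E'; P ::= s P'; E' ::= s | P; P' ::= E p | p q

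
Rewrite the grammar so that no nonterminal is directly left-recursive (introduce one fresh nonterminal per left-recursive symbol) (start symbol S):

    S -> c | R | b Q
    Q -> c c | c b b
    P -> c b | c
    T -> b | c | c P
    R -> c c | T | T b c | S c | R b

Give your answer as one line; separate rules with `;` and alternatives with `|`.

Left recursion appears on R.
For R: α = {b}, β = {c c, T, T b c, S c}. Rewrite as R → β R' and R' → α R' | ε.

S -> c | R | b Q; Q -> c c | c b b; P -> c b | c; T -> b | c | c P; R -> c c R' | T R' | T b c R' | S c R'; R' -> b R' | epsilon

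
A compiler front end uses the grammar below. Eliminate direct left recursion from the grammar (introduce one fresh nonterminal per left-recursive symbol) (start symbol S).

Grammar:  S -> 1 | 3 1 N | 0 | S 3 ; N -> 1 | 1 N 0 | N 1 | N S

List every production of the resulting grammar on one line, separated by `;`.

S -> 1 S' | 3 1 N S' | 0 S'; N -> 1 N' | 1 N 0 N'; S' -> 3 S' | ε; N' -> 1 N' | S N' | ε

Left recursion appears on S, N.
For S: α = {3}, β = {1, 3 1 N, 0}. Rewrite as S → β S' and S' → α S' | ε.
For N: α = {1, S}, β = {1, 1 N 0}. Rewrite as N → β N' and N' → α N' | ε.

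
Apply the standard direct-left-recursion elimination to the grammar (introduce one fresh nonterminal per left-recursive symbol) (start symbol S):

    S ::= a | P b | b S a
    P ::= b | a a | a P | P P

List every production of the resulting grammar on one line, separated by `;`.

S ::= a | P b | b S a; P ::= b P' | a a P' | a P P'; P' ::= P P' | ε

Directly left-recursive nonterminal: P.
For P: α = {P}, β = {b, a a, a P}. Rewrite as P → β P' and P' → α P' | ε.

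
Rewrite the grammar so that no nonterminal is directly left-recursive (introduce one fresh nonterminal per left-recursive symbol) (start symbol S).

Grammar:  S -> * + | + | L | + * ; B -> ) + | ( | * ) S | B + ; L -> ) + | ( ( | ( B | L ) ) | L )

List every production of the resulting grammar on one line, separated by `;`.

S -> * + | + | L | + *; B -> ) + B' | ( B' | * ) S B'; L -> ) + L' | ( ( L' | ( B L'; B' -> + B' | ε; L' -> ) ) L' | ) L' | ε

Left recursion appears on B, L.
For B: α = {+}, β = {) +, (, * ) S}. Rewrite as B → β B' and B' → α B' | ε.
For L: α = {) ), )}, β = {) +, ( (, ( B}. Rewrite as L → β L' and L' → α L' | ε.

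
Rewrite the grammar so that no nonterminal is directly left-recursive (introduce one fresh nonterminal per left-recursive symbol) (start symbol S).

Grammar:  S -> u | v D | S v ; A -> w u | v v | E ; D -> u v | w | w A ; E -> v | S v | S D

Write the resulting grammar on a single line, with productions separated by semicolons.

Left recursion appears on S.
For S: α = {v}, β = {u, v D}. Rewrite as S → β S' and S' → α S' | ε.

S -> u S' | v D S'; A -> w u | v v | E; D -> u v | w | w A; E -> v | S v | S D; S' -> v S' | epsilon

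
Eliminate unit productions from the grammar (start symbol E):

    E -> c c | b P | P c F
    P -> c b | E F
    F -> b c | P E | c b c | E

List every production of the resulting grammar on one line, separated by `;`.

E -> c c | b P | P c F; P -> c b | E F; F -> c c | b P | P c F | b c | P E | c b c

Unit pairs: F ⇒* {E}.
Replace each nonterminal's rules with the union of the non-unit rules of every nonterminal it unit-derives.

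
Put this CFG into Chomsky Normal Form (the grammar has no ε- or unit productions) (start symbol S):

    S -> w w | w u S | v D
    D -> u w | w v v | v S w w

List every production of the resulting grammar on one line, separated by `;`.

Introduce a nonterminal for each terminal appearing in a rule of length ≥ 2: X1 → w, X2 → u, X3 → v.
Binarize each right-hand side of length ≥ 3 by chaining fresh nonterminals (Y1, Y2, …): affected rules were S → X1 X2 S; D → X1 X3 X3; D → X3 S X1 X1.

S -> X1 X1 | X1 Y1 | X3 D; D -> X2 X1 | X1 Y2 | X3 Y3; X1 -> w; X2 -> u; X3 -> v; Y1 -> X2 S; Y2 -> X3 X3; Y3 -> S Y4; Y4 -> X1 X1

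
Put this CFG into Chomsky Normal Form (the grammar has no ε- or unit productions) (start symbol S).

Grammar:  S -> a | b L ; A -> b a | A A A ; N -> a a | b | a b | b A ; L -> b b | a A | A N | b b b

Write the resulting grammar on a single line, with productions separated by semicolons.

S -> a | X1 L; A -> X1 X2 | A Y1; N -> X2 X2 | b | X2 X1 | X1 A; L -> X1 X1 | X2 A | A N | X1 Y2; X1 -> b; X2 -> a; Y1 -> A A; Y2 -> X1 X1

Introduce a nonterminal for each terminal appearing in a rule of length ≥ 2: X1 → b, X2 → a.
Binarize each right-hand side of length ≥ 3 by chaining fresh nonterminals (Y1, Y2, …): affected rules were A → A A A; L → X1 X1 X1.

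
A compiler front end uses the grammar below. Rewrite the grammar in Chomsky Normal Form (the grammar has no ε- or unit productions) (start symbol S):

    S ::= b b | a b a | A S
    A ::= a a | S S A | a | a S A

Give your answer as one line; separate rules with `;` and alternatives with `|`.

Introduce a nonterminal for each terminal appearing in a rule of length ≥ 2: X1 → b, X2 → a.
Binarize each right-hand side of length ≥ 3 by chaining fresh nonterminals (Y1, Y2, …): affected rules were S → X2 X1 X2; A → S S A; A → X2 S A.

S ::= X1 X1 | X2 Y1 | A S; A ::= X2 X2 | S Y2 | a | X2 Y3; X1 ::= b; X2 ::= a; Y1 ::= X1 X2; Y2 ::= S A; Y3 ::= S A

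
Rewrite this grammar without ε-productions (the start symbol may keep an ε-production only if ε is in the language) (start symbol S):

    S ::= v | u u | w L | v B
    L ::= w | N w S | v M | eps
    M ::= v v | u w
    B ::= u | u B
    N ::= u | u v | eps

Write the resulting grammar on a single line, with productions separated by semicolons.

Nullable set = {L, N}.
ε ∉ L(G), so no ε-production is kept.
Expand every rule over subsets of its nullable positions: S → w L gives w L | w. L → N w S gives N w S | w S.

S ::= v | u u | w L | w | v B; L ::= w | N w S | w S | v M; M ::= v v | u w; B ::= u | u B; N ::= u | u v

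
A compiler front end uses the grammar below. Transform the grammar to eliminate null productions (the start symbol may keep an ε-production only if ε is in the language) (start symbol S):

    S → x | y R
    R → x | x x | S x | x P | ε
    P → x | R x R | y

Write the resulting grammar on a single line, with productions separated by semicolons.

S → x | y R | y; R → x | x x | S x | x P; P → x | R x R | R x | x R | y

Nullable set = {R}.
ε ∉ L(G), so no ε-production is kept.
Add the nullable-subset variants: S → y R gives y R | y. P → R x R gives R x R | R x | x R.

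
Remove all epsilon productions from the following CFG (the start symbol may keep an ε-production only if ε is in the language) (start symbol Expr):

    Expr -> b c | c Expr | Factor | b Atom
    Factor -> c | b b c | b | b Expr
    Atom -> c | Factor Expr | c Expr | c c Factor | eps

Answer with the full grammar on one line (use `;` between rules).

Expr -> b c | c Expr | Factor | b Atom | b; Factor -> c | b b c | b | b Expr; Atom -> c | Factor Expr | c Expr | c c Factor

The nullable symbols are {Atom}.
ε ∉ L(G), so no ε-production is kept.
Add the nullable-subset variants: Expr → b Atom gives b Atom | b.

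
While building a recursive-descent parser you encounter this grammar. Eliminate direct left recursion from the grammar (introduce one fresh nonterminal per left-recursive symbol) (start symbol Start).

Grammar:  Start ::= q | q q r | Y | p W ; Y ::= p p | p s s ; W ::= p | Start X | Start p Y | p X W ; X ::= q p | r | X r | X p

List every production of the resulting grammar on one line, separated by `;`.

Start ::= q | q q r | Y | p W; Y ::= p p | p s s; W ::= p | Start X | Start p Y | p X W; X ::= q p X1 | r X1; X1 ::= r X1 | p X1 | ε

Directly left-recursive nonterminal: X.
For X: α = {r, p}, β = {q p, r}. Rewrite as X → β X1 and X1 → α X1 | ε.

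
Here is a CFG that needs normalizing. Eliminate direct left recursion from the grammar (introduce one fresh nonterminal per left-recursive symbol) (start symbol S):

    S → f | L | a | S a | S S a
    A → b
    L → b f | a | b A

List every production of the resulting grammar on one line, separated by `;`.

S → f S' | L S' | a S'; A → b; L → b f | a | b A; S' → a S' | S a S' | ε

S is directly left-recursive.
For S: α = {a, S a}, β = {f, L, a}. Rewrite as S → β S' and S' → α S' | ε.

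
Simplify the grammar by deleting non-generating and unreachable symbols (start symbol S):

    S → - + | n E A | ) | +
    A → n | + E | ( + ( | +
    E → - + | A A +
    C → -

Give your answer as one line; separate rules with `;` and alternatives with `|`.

S → - + | n E A | ) | +; A → n | + E | ( + ( | +; E → - + | A A +

Generating nonterminals: {A, C, E, S}.
Reachable from S after that: {A, E, S}.
Removed useless symbols: {C} and every production mentioning them.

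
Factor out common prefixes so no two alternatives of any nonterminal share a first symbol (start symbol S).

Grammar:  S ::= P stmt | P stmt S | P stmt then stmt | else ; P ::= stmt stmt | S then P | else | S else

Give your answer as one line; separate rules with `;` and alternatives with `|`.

S ::= else | P stmt S'; P ::= stmt stmt | else | S P'; S' ::= ε | S | then stmt; P' ::= then P | else

S has alternatives sharing prefix 'P stmt': factor to S → P stmt S' with S' → ε | S | then stmt.
P has alternatives sharing prefix 'S': factor to P → S P' with P' → then P | else.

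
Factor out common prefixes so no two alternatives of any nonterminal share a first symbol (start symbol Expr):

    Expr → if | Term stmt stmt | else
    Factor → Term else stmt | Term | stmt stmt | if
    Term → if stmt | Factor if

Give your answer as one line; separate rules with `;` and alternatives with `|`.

Factor has alternatives sharing prefix 'Term': factor to Factor → Term Factor1 with Factor1 → else stmt | ε.

Expr → if | Term stmt stmt | else; Factor → stmt stmt | if | Term Factor1; Term → if stmt | Factor if; Factor1 → else stmt | ε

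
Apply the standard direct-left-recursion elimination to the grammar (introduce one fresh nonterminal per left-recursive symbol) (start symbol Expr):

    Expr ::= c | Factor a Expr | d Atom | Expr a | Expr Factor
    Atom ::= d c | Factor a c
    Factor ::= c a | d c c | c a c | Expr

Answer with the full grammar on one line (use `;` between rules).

Expr ::= c Expr1 | Factor a Expr Expr1 | d Atom Expr1; Atom ::= d c | Factor a c; Factor ::= c a | d c c | c a c | Expr; Expr1 ::= a Expr1 | Factor Expr1 | ε

Expr is directly left-recursive.
For Expr: α = {a, Factor}, β = {c, Factor a Expr, d Atom}. Rewrite as Expr → β Expr1 and Expr1 → α Expr1 | ε.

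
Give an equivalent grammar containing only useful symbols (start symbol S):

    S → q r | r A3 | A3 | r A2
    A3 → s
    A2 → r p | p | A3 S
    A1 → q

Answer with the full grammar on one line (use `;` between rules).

S → q r | r A3 | A3 | r A2; A3 → s; A2 → r p | p | A3 S

Generating nonterminals: {A1, A2, A3, S}.
Reachable from S after that: {A2, A3, S}.
Removed useless symbols: {A1} and every production mentioning them.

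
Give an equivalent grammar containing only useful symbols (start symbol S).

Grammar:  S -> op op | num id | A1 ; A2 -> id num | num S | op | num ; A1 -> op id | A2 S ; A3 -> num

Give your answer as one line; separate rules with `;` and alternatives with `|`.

S -> op op | num id | A1; A2 -> id num | num S | op | num; A1 -> op id | A2 S

Generating nonterminals: {A1, A2, A3, S}.
Reachable from S after that: {A1, A2, S}.
Removed useless symbols: {A3} and every production mentioning them.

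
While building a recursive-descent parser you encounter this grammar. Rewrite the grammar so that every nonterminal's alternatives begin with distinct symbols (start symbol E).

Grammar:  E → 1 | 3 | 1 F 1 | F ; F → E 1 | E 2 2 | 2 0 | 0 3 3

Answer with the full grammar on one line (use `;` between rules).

E → 3 | F | 1 E'; F → 2 0 | 0 3 3 | E F'; E' → ε | F 1; F' → 1 | 2 2

E has alternatives sharing prefix '1': factor to E → 1 E' with E' → ε | F 1.
F has alternatives sharing prefix 'E': factor to F → E F' with F' → 1 | 2 2.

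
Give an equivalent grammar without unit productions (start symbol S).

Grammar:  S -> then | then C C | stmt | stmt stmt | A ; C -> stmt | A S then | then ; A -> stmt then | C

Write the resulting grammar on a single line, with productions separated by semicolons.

S -> stmt | A S then | then | then C C | stmt stmt | stmt then; C -> stmt | A S then | then; A -> stmt | A S then | then | stmt then

Unit pairs: A ⇒* {C}; S ⇒* {A, C}.
For each unit pair (A, B), copy every non-unit production of B to A, then drop all unit productions.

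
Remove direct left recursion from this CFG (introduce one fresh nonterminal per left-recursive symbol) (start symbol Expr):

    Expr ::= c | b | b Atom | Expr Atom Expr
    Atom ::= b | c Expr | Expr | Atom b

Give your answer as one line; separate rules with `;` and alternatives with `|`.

Directly left-recursive nonterminals: Expr, Atom.
For Expr: α = {Atom Expr}, β = {c, b, b Atom}. Rewrite as Expr → β Expr1 and Expr1 → α Expr1 | ε.
For Atom: α = {b}, β = {b, c Expr, Expr}. Rewrite as Atom → β Atom1 and Atom1 → α Atom1 | ε.

Expr ::= c Expr1 | b Expr1 | b Atom Expr1; Atom ::= b Atom1 | c Expr Atom1 | Expr Atom1; Expr1 ::= Atom Expr Expr1 | ε; Atom1 ::= b Atom1 | ε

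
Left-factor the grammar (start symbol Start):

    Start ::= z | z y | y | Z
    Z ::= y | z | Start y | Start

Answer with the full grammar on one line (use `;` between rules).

Start has alternatives sharing prefix 'z': factor to Start → z Start1 with Start1 → ε | y.
Z has alternatives sharing prefix 'Start': factor to Z → Start Z1 with Z1 → y | ε.

Start ::= y | Z | z Start1; Z ::= y | z | Start Z1; Start1 ::= ε | y; Z1 ::= y | ε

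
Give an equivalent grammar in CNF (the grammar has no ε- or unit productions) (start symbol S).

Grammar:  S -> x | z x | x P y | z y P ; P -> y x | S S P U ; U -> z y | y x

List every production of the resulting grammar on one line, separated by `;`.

S -> x | X1 X2 | X2 Y1 | X1 Y2; P -> X3 X2 | S Y3; U -> X1 X3 | X3 X2; X1 -> z; X2 -> x; X3 -> y; Y1 -> P X3; Y2 -> X3 P; Y3 -> S Y4; Y4 -> P U

Introduce a nonterminal for each terminal appearing in a rule of length ≥ 2: X1 → z, X2 → x, X3 → y.
Binarize each right-hand side of length ≥ 3 by chaining fresh nonterminals (Y1, Y2, …): affected rules were S → X2 P X3; S → X1 X3 P; P → S S P U.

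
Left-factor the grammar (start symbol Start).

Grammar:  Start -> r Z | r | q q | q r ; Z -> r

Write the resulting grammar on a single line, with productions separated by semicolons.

Start -> r Start1 | q Start2; Z -> r; Start1 -> Z | eps; Start2 -> q | r

Start has alternatives sharing prefix 'r': factor to Start → r Start1 with Start1 → Z | ε.
Start has alternatives sharing prefix 'q': factor to Start → q Start2 with Start2 → q | r.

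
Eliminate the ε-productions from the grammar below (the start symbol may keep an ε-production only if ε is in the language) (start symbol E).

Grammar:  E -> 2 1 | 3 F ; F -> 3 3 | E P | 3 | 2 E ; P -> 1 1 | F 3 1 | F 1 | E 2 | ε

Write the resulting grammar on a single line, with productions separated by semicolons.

The nullable symbols are {P}.
ε ∉ L(G), so no ε-production is kept.
For each production, add variants omitting each subset of nullable occurrences: F → E P gives E P | E.

E -> 2 1 | 3 F; F -> 3 3 | E P | E | 3 | 2 E; P -> 1 1 | F 3 1 | F 1 | E 2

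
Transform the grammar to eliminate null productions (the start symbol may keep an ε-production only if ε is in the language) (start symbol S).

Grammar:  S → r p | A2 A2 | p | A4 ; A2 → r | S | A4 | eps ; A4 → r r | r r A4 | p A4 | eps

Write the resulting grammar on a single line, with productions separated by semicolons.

S → r p | A2 A2 | A2 | p | A4 | eps; A2 → r | S | A4; A4 → r r | r r A4 | p A4 | p

The nullable symbols are {A2, A4, S}.
ε ∈ L(G) since S is nullable, so keep S → ε.
Expand every rule over subsets of its nullable positions: S → A2 A2 gives A2 A2 | A2. A4 → p A4 gives p A4 | p.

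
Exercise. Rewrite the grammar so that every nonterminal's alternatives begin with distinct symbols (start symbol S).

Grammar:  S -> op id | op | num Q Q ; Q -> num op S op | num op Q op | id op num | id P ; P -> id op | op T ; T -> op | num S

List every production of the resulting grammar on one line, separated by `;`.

S has alternatives sharing prefix 'op': factor to S → op S' with S' → id | ε.
Q has alternatives sharing prefix 'num op': factor to Q → num op Q' with Q' → S op | Q op.
Q has alternatives sharing prefix 'id': factor to Q → id Q'' with Q'' → op num | P.

S -> num Q Q | op S'; Q -> num op Q' | id Q''; P -> id op | op T; T -> op | num S; S' -> id | ε; Q' -> S op | Q op; Q'' -> op num | P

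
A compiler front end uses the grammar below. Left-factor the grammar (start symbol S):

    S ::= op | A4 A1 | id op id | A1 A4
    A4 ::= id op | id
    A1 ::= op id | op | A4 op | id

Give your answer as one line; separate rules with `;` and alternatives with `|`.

A4 has alternatives sharing prefix 'id': factor to A4 → id A4' with A4' → op | ε.
A1 has alternatives sharing prefix 'op': factor to A1 → op A1' with A1' → id | ε.

S ::= op | A4 A1 | id op id | A1 A4; A4 ::= id A4'; A1 ::= A4 op | id | op A1'; A4' ::= op | ε; A1' ::= id | ε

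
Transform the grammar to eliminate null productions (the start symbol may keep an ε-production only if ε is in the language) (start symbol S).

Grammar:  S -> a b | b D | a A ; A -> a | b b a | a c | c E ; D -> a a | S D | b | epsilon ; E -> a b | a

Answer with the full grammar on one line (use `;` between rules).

S -> a b | b D | b | a A; A -> a | b b a | a c | c E; D -> a a | S D | S | b; E -> a b | a

Nullable nonterminals: {D}.
ε ∉ L(G), so no ε-production is kept.
Expand every rule over subsets of its nullable positions: S → b D gives b D | b. D → S D gives S D | S.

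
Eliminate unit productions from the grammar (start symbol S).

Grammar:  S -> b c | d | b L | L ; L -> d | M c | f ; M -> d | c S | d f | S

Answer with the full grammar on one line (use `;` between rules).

S -> d | M c | f | b c | b L; L -> d | M c | f; M -> d | M c | f | b c | b L | c S | d f

Unit pairs: M ⇒* {L, S}; S ⇒* {L}.
For each unit pair (A, B), copy every non-unit production of B to A, then drop all unit productions.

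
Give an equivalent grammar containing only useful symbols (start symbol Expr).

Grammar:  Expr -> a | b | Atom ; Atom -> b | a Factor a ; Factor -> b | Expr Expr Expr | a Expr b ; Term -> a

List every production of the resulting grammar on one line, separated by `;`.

Generating nonterminals: {Atom, Expr, Factor, Term}.
Reachable from Expr after that: {Atom, Expr, Factor}.
Removed useless symbols: {Term} and every production mentioning them.

Expr -> a | b | Atom; Atom -> b | a Factor a; Factor -> b | Expr Expr Expr | a Expr b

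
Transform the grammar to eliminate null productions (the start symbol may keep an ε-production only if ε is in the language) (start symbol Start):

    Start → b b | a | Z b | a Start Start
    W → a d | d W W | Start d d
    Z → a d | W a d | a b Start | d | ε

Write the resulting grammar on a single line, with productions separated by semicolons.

Start → b b | a | Z b | b | a Start Start; W → a d | d W W | Start d d; Z → a d | W a d | a b Start | d

Nullable nonterminals: {Z}.
ε ∉ L(G), so no ε-production is kept.
Expand every rule over subsets of its nullable positions: Start → Z b gives Z b | b.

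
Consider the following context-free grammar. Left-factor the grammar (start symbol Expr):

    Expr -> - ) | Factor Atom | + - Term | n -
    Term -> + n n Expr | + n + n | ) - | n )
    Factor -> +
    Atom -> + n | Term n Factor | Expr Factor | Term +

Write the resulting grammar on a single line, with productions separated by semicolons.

Expr -> - ) | Factor Atom | + - Term | n -; Term -> ) - | n ) | + n Term1; Factor -> +; Atom -> + n | Expr Factor | Term Atom1; Term1 -> n Expr | + n; Atom1 -> n Factor | +

Term has alternatives sharing prefix '+ n': factor to Term → + n Term1 with Term1 → n Expr | + n.
Atom has alternatives sharing prefix 'Term': factor to Atom → Term Atom1 with Atom1 → n Factor | +.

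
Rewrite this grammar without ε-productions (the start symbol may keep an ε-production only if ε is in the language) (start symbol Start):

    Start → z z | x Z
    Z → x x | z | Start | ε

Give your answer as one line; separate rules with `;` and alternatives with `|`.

Nullable nonterminals: {Z}.
ε ∉ L(G), so no ε-production is kept.
For each production, add variants omitting each subset of nullable occurrences: Start → x Z gives x Z | x.

Start → z z | x Z | x; Z → x x | z | Start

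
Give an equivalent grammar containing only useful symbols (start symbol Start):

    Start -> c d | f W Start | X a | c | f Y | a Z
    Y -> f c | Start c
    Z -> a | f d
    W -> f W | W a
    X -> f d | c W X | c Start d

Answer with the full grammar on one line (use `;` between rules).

Start -> c d | X a | c | f Y | a Z; Y -> f c | Start c; Z -> a | f d; X -> f d | c Start d

Generating nonterminals: {Start, X, Y, Z}.
Reachable from Start after that: {Start, X, Y, Z}.
Removed useless symbols: {W} and every production mentioning them.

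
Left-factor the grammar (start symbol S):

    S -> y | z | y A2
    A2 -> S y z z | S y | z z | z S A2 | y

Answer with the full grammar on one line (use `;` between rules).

S has alternatives sharing prefix 'y': factor to S → y S' with S' → ε | A2.
A2 has alternatives sharing prefix 'S y': factor to A2 → S y A2' with A2' → z z | ε.
A2 has alternatives sharing prefix 'z': factor to A2 → z A2'' with A2'' → z | S A2.

S -> z | y S'; A2 -> y | S y A2' | z A2''; S' -> ε | A2; A2' -> z z | ε; A2'' -> z | S A2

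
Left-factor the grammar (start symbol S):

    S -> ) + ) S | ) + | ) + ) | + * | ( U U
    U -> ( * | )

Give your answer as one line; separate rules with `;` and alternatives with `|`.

S has alternatives sharing prefix ') +': factor to S → ) + S' with S' → ) S | ε | ).
S' has alternatives sharing prefix ')': factor to S' → ) S'' with S'' → S | ε.

S -> + * | ( U U | ) + S'; U -> ( * | ); S' -> eps | ) S''; S'' -> S | eps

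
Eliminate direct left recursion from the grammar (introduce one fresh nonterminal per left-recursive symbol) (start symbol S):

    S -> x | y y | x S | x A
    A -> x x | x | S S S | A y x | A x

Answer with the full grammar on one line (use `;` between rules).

Left recursion appears on A.
For A: α = {y x, x}, β = {x x, x, S S S}. Rewrite as A → β A' and A' → α A' | ε.

S -> x | y y | x S | x A; A -> x x A' | x A' | S S S A'; A' -> y x A' | x A' | ε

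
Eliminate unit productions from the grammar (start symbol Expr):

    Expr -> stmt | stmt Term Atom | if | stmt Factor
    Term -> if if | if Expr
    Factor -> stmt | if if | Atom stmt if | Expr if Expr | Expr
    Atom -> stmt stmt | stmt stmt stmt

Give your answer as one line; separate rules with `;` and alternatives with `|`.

Expr -> stmt | stmt Term Atom | if | stmt Factor; Term -> if if | if Expr; Factor -> stmt | if if | Atom stmt if | Expr if Expr | stmt Term Atom | if | stmt Factor; Atom -> stmt stmt | stmt stmt stmt

Unit pairs: Factor ⇒* {Expr}.
Replace each nonterminal's rules with the union of the non-unit rules of every nonterminal it unit-derives.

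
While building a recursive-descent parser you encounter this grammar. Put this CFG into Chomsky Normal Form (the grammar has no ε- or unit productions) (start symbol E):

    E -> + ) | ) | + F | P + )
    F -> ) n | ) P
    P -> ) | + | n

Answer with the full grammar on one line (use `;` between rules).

E -> X1 X2 | ) | X1 F | P Y1; F -> X2 X3 | X2 P; P -> ) | + | n; X1 -> +; X2 -> ); X3 -> n; Y1 -> X1 X2

Introduce a nonterminal for each terminal appearing in a rule of length ≥ 2: X1 → +, X2 → ), X3 → n.
Binarize each right-hand side of length ≥ 3 by chaining fresh nonterminals (Y1, Y2, …): affected rules were E → P X1 X2.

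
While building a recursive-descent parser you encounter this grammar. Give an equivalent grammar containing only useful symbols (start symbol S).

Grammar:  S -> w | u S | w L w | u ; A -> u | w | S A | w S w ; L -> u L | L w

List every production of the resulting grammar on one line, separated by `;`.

S -> w | u S | u

Generating nonterminals: {A, S}.
Reachable from S after that: {S}.
Removed useless symbols: {A, L} and every production mentioning them.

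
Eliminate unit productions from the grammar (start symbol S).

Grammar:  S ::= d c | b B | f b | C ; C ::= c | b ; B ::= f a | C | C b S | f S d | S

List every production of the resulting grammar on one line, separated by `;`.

S ::= c | b | d c | b B | f b; C ::= c | b; B ::= f a | C b S | f S d | c | b | d c | b B | f b

Unit pairs: B ⇒* {C, S}; S ⇒* {C}.
For every A with A ⇒* B via unit rules, add B's non-unit alternatives to A; then delete every rule of the form X → Y.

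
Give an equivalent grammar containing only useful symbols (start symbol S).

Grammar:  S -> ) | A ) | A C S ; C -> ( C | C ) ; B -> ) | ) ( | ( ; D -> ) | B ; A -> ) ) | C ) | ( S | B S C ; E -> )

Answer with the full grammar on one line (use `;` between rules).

Generating nonterminals: {A, B, D, E, S}.
Reachable from S after that: {A, S}.
Removed useless symbols: {B, C, D, E} and every production mentioning them.

S -> ) | A ); A -> ) ) | ( S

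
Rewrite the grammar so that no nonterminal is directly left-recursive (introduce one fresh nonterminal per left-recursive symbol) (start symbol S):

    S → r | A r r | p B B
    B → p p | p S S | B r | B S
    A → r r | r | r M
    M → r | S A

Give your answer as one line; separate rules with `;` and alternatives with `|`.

S → r | A r r | p B B; B → p p B' | p S S B'; A → r r | r | r M; M → r | S A; B' → r B' | S B' | epsilon

Left recursion appears on B.
For B: α = {r, S}, β = {p p, p S S}. Rewrite as B → β B' and B' → α B' | ε.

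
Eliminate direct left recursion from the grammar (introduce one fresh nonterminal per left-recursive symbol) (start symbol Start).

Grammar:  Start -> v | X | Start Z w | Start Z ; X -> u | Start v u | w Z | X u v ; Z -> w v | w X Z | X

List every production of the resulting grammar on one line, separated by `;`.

Start -> v Start1 | X Start1; X -> u X1 | Start v u X1 | w Z X1; Z -> w v | w X Z | X; Start1 -> Z w Start1 | Z Start1 | epsilon; X1 -> u v X1 | epsilon

Start, X are directly left-recursive.
For Start: α = {Z w, Z}, β = {v, X}. Rewrite as Start → β Start1 and Start1 → α Start1 | ε.
For X: α = {u v}, β = {u, Start v u, w Z}. Rewrite as X → β X1 and X1 → α X1 | ε.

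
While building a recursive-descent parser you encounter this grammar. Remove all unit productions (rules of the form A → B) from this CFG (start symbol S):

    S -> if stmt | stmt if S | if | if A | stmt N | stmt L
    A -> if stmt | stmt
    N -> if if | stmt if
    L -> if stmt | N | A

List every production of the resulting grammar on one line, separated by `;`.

Unit pairs: L ⇒* {A, N}.
For each unit pair (A, B), copy every non-unit production of B to A, then drop all unit productions.

S -> if stmt | stmt if S | if | if A | stmt N | stmt L; A -> if stmt | stmt; N -> if if | stmt if; L -> if stmt | if if | stmt if | stmt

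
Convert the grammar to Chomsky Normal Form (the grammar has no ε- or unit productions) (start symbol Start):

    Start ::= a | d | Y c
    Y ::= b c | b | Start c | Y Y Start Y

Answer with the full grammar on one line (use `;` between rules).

Start ::= a | d | Y X1; Y ::= X2 X1 | b | Start X1 | Y Y1; X1 ::= c; X2 ::= b; Y1 ::= Y Y2; Y2 ::= Start Y

Introduce a nonterminal for each terminal appearing in a rule of length ≥ 2: X1 → c, X2 → b.
Binarize each right-hand side of length ≥ 3 by chaining fresh nonterminals (Y1, Y2, …): affected rules were Y → Y Y Start Y.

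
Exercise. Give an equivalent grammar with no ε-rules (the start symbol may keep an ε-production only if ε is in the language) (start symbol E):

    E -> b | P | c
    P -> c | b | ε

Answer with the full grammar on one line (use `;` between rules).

E -> b | P | c | ε; P -> c | b

Nullable nonterminals: {E, P}.
ε ∈ L(G) since E is nullable, so keep E → ε.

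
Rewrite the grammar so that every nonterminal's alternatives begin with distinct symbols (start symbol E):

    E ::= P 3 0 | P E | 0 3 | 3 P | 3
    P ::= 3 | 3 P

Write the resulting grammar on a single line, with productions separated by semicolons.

E has alternatives sharing prefix 'P': factor to E → P E' with E' → 3 0 | E.
E has alternatives sharing prefix '3': factor to E → 3 E'' with E'' → P | ε.
P has alternatives sharing prefix '3': factor to P → 3 P' with P' → ε | P.

E ::= 0 3 | P E' | 3 E''; P ::= 3 P'; E' ::= 3 0 | E; E'' ::= P | ε; P' ::= ε | P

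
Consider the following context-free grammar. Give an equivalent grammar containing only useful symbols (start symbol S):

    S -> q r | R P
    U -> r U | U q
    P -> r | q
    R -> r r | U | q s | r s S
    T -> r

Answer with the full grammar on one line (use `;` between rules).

Generating nonterminals: {P, R, S, T}.
Reachable from S after that: {P, R, S}.
Removed useless symbols: {T, U} and every production mentioning them.

S -> q r | R P; P -> r | q; R -> r r | q s | r s S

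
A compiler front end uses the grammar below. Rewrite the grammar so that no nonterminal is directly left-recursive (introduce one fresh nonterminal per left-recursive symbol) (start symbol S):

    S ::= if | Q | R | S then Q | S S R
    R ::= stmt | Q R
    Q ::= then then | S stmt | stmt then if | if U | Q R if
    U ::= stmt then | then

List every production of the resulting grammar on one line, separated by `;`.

Left recursion appears on S, Q.
For S: α = {then Q, S R}, β = {if, Q, R}. Rewrite as S → β S' and S' → α S' | ε.
For Q: α = {R if}, β = {then then, S stmt, stmt then if, if U}. Rewrite as Q → β Q' and Q' → α Q' | ε.

S ::= if S' | Q S' | R S'; R ::= stmt | Q R; Q ::= then then Q' | S stmt Q' | stmt then if Q' | if U Q'; U ::= stmt then | then; S' ::= then Q S' | S R S' | ε; Q' ::= R if Q' | ε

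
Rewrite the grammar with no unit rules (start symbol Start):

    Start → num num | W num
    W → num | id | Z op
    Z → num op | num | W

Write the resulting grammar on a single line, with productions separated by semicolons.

Unit pairs: Z ⇒* {W}.
Replace each nonterminal's rules with the union of the non-unit rules of every nonterminal it unit-derives.

Start → num num | W num; W → num | id | Z op; Z → num op | num | id | Z op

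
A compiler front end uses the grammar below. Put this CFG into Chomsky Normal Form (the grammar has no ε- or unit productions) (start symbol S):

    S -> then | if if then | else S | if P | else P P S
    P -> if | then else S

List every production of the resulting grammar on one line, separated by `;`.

S -> then | X1 Y1 | X3 S | X1 P | X3 Y2; P -> if | X2 Y4; X1 -> if; X2 -> then; X3 -> else; Y1 -> X1 X2; Y2 -> P Y3; Y3 -> P S; Y4 -> X3 S

Introduce a nonterminal for each terminal appearing in a rule of length ≥ 2: X1 → if, X2 → then, X3 → else.
Binarize each right-hand side of length ≥ 3 by chaining fresh nonterminals (Y1, Y2, …): affected rules were S → X1 X1 X2; S → X3 P P S; P → X2 X3 S.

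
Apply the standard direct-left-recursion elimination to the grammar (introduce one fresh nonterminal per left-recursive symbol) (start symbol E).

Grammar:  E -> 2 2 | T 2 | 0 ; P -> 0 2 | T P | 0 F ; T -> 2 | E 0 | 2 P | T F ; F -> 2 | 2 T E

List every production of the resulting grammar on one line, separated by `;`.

Left recursion appears on T.
For T: α = {F}, β = {2, E 0, 2 P}. Rewrite as T → β T' and T' → α T' | ε.

E -> 2 2 | T 2 | 0; P -> 0 2 | T P | 0 F; T -> 2 T' | E 0 T' | 2 P T'; F -> 2 | 2 T E; T' -> F T' | ε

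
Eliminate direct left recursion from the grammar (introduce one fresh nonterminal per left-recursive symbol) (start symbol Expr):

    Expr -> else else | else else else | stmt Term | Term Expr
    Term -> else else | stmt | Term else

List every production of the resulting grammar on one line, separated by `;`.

Term is directly left-recursive.
For Term: α = {else}, β = {else else, stmt}. Rewrite as Term → β Term1 and Term1 → α Term1 | ε.

Expr -> else else | else else else | stmt Term | Term Expr; Term -> else else Term1 | stmt Term1; Term1 -> else Term1 | ε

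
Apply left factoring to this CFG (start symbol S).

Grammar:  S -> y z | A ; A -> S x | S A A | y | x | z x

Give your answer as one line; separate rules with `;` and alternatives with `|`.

S -> y z | A; A -> y | x | z x | S A'; A' -> x | A A

A has alternatives sharing prefix 'S': factor to A → S A' with A' → x | A A.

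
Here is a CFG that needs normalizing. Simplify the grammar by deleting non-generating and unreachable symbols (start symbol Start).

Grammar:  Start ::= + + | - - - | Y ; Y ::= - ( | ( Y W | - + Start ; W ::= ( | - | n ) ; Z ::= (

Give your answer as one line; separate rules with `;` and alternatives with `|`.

Start ::= + + | - - - | Y; Y ::= - ( | ( Y W | - + Start; W ::= ( | - | n )

Generating nonterminals: {Start, W, Y, Z}.
Reachable from Start after that: {Start, W, Y}.
Removed useless symbols: {Z} and every production mentioning them.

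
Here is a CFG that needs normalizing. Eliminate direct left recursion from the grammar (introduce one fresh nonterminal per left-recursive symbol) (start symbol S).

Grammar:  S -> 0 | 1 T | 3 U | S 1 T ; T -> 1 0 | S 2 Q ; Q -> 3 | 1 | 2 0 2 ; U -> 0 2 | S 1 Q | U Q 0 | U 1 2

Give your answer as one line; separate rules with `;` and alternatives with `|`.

S -> 0 S' | 1 T S' | 3 U S'; T -> 1 0 | S 2 Q; Q -> 3 | 1 | 2 0 2; U -> 0 2 U' | S 1 Q U'; S' -> 1 T S' | ε; U' -> Q 0 U' | 1 2 U' | ε

Left recursion appears on S, U.
For S: α = {1 T}, β = {0, 1 T, 3 U}. Rewrite as S → β S' and S' → α S' | ε.
For U: α = {Q 0, 1 2}, β = {0 2, S 1 Q}. Rewrite as U → β U' and U' → α U' | ε.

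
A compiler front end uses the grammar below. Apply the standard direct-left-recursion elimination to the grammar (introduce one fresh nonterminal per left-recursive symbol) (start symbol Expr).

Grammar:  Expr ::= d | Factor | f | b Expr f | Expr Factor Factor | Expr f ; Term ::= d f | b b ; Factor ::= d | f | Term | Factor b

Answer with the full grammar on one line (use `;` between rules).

Expr ::= d Expr1 | Factor Expr1 | f Expr1 | b Expr f Expr1; Term ::= d f | b b; Factor ::= d Factor1 | f Factor1 | Term Factor1; Expr1 ::= Factor Factor Expr1 | f Expr1 | ε; Factor1 ::= b Factor1 | ε

Expr, Factor are directly left-recursive.
For Expr: α = {Factor Factor, f}, β = {d, Factor, f, b Expr f}. Rewrite as Expr → β Expr1 and Expr1 → α Expr1 | ε.
For Factor: α = {b}, β = {d, f, Term}. Rewrite as Factor → β Factor1 and Factor1 → α Factor1 | ε.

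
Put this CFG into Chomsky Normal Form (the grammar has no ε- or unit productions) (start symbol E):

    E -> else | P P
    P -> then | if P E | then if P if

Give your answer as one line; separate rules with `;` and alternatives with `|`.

E -> else | P P; P -> then | X1 Y1 | X2 Y2; X1 -> if; X2 -> then; Y1 -> P E; Y2 -> X1 Y3; Y3 -> P X1

Introduce a nonterminal for each terminal appearing in a rule of length ≥ 2: X1 → if, X2 → then.
Binarize each right-hand side of length ≥ 3 by chaining fresh nonterminals (Y1, Y2, …): affected rules were P → X1 P E; P → X2 X1 P X1.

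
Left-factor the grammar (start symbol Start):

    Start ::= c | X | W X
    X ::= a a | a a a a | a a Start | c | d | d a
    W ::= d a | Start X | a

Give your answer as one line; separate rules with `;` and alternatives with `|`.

X has alternatives sharing prefix 'a a': factor to X → a a X1 with X1 → ε | a a | Start.
X has alternatives sharing prefix 'd': factor to X → d X2 with X2 → ε | a.

Start ::= c | X | W X; X ::= c | a a X1 | d X2; W ::= d a | Start X | a; X1 ::= eps | a a | Start; X2 ::= eps | a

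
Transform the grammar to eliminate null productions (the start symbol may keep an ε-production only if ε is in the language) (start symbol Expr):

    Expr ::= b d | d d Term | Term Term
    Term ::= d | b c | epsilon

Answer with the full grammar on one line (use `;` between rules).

The nullable symbols are {Expr, Term}.
ε ∈ L(G) since Expr is nullable, so keep Expr → ε.
For each production, add variants omitting each subset of nullable occurrences: Expr → d d Term gives d d Term | d d. Expr → Term Term gives Term Term | Term.

Expr ::= b d | d d Term | d d | Term Term | Term | ε; Term ::= d | b c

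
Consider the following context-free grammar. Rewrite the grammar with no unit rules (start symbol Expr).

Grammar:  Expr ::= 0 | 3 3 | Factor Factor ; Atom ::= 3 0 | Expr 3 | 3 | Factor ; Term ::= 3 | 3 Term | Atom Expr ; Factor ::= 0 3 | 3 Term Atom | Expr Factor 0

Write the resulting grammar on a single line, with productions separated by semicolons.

Expr ::= 0 | 3 3 | Factor Factor; Atom ::= 3 0 | Expr 3 | 3 | 0 3 | 3 Term Atom | Expr Factor 0; Term ::= 3 | 3 Term | Atom Expr; Factor ::= 0 3 | 3 Term Atom | Expr Factor 0

Unit pairs: Atom ⇒* {Factor}.
For every A with A ⇒* B via unit rules, add B's non-unit alternatives to A; then delete every rule of the form X → Y.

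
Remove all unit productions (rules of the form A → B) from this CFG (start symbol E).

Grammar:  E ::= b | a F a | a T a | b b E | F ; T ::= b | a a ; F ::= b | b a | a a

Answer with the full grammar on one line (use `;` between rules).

Unit pairs: E ⇒* {F}.
Replace each nonterminal's rules with the union of the non-unit rules of every nonterminal it unit-derives.

E ::= b | a F a | a T a | b b E | b a | a a; T ::= b | a a; F ::= b | b a | a a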